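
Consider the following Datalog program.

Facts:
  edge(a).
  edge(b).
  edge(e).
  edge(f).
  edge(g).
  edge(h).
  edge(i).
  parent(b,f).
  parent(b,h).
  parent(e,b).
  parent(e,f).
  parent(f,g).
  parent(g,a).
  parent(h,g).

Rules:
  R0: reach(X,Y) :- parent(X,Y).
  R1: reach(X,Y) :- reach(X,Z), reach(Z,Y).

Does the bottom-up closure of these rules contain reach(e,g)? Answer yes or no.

yes

round 1: derive reach(b,f) via R0 from parent(b,f)
round 1: derive reach(b,h) via R0 from parent(b,h)
round 1: derive reach(e,b) via R0 from parent(e,b)
round 1: derive reach(e,f) via R0 from parent(e,f)
round 1: derive reach(f,g) via R0 from parent(f,g)
round 1: derive reach(g,a) via R0 from parent(g,a)
round 1: derive reach(h,g) via R0 from parent(h,g)
round 2: derive reach(b,g) via R1 from reach(b,f), reach(f,g)
round 2: derive reach(e,g) via R1 from reach(e,f), reach(f,g)
round 2: derive reach(e,h) via R1 from reach(e,b), reach(b,h)
round 2: derive reach(f,a) via R1 from reach(f,g), reach(g,a)
round 2: derive reach(h,a) via R1 from reach(h,g), reach(g,a)
round 3: derive reach(b,a) via R1 from reach(b,f), reach(f,a)
round 3: derive reach(e,a) via R1 from reach(e,f), reach(f,a)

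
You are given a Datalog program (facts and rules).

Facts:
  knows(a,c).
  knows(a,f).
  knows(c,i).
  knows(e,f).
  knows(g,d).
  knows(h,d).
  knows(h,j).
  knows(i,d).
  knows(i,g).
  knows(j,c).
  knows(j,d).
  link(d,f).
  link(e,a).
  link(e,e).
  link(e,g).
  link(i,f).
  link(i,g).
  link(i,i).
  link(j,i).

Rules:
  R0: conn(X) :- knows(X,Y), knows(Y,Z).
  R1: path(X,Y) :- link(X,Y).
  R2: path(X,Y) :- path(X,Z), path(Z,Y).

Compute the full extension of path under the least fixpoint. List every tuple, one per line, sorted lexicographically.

round 1: derive path(d,f) via R1 from link(d,f)
round 1: derive path(e,a) via R1 from link(e,a)
round 1: derive path(e,e) via R1 from link(e,e)
round 1: derive path(e,g) via R1 from link(e,g)
round 1: derive path(i,f) via R1 from link(i,f)
round 1: derive path(i,g) via R1 from link(i,g)
round 1: derive path(i,i) via R1 from link(i,i)
round 1: derive path(j,i) via R1 from link(j,i)
round 2: derive path(j,f) via R2 from path(j,i), path(i,f)
round 2: derive path(j,g) via R2 from path(j,i), path(i,g)

path(d,f)
path(e,a)
path(e,e)
path(e,g)
path(i,f)
path(i,g)
path(i,i)
path(j,f)
path(j,g)
path(j,i)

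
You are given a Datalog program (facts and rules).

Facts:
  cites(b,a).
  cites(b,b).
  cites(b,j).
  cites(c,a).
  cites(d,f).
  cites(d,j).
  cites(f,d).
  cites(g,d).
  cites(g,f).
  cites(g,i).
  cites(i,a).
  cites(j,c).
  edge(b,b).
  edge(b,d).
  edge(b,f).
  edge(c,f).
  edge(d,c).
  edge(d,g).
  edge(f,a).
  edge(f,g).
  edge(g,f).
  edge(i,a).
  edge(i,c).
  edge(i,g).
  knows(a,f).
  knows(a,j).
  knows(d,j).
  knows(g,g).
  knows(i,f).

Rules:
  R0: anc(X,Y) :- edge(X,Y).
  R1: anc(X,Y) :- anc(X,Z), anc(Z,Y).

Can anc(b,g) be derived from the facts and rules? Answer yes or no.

yes

round 1: derive anc(b,b) via R0 from edge(b,b)
round 1: derive anc(b,d) via R0 from edge(b,d)
round 1: derive anc(b,f) via R0 from edge(b,f)
round 1: derive anc(c,f) via R0 from edge(c,f)
round 1: derive anc(d,c) via R0 from edge(d,c)
round 1: derive anc(d,g) via R0 from edge(d,g)
round 1: derive anc(f,a) via R0 from edge(f,a)
round 1: derive anc(f,g) via R0 from edge(f,g)
round 1: derive anc(g,f) via R0 from edge(g,f)
round 1: derive anc(i,a) via R0 from edge(i,a)
round 1: derive anc(i,c) via R0 from edge(i,c)
round 1: derive anc(i,g) via R0 from edge(i,g)
round 2: derive anc(b,a) via R1 from anc(b,f), anc(f,a)
round 2: derive anc(b,c) via R1 from anc(b,d), anc(d,c)
round 2: derive anc(b,g) via R1 from anc(b,d), anc(d,g)
round 2: derive anc(c,a) via R1 from anc(c,f), anc(f,a)
round 2: derive anc(c,g) via R1 from anc(c,f), anc(f,g)
round 2: derive anc(d,f) via R1 from anc(d,c), anc(c,f)
round 2: derive anc(f,f) via R1 from anc(f,g), anc(g,f)
round 2: derive anc(g,a) via R1 from anc(g,f), anc(f,a)
round 2: derive anc(g,g) via R1 from anc(g,f), anc(f,g)
round 2: derive anc(i,f) via R1 from anc(i,c), anc(c,f)
round 3: derive anc(d,a) via R1 from anc(d,c), anc(c,a)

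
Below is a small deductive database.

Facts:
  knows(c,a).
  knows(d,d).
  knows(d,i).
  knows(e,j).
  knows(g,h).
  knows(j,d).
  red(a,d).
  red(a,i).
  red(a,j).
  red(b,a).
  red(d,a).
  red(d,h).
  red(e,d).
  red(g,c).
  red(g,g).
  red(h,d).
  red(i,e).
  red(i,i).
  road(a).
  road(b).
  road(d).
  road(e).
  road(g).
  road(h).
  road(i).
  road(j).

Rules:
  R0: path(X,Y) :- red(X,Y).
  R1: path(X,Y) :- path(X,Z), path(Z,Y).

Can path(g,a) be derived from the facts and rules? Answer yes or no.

no

round 1: derive path(a,d) via R0 from red(a,d)
round 1: derive path(a,i) via R0 from red(a,i)
round 1: derive path(a,j) via R0 from red(a,j)
round 1: derive path(b,a) via R0 from red(b,a)
round 1: derive path(d,a) via R0 from red(d,a)
round 1: derive path(d,h) via R0 from red(d,h)
round 1: derive path(e,d) via R0 from red(e,d)
round 1: derive path(g,c) via R0 from red(g,c)
round 1: derive path(g,g) via R0 from red(g,g)
round 1: derive path(h,d) via R0 from red(h,d)
round 1: derive path(i,e) via R0 from red(i,e)
round 1: derive path(i,i) via R0 from red(i,i)
round 2: derive path(a,a) via R1 from path(a,d), path(d,a)
round 2: derive path(a,e) via R1 from path(a,i), path(i,e)
round 2: derive path(a,h) via R1 from path(a,d), path(d,h)
round 2: derive path(b,d) via R1 from path(b,a), path(a,d)
round 2: derive path(b,i) via R1 from path(b,a), path(a,i)
round 2: derive path(b,j) via R1 from path(b,a), path(a,j)
round 2: derive path(d,d) via R1 from path(d,a), path(a,d)
round 2: derive path(d,i) via R1 from path(d,a), path(a,i)
round 2: derive path(d,j) via R1 from path(d,a), path(a,j)
round 2: derive path(e,a) via R1 from path(e,d), path(d,a)
round 2: derive path(e,h) via R1 from path(e,d), path(d,h)
round 2: derive path(h,a) via R1 from path(h,d), path(d,a)
round 2: derive path(h,h) via R1 from path(h,d), path(d,h)
round 2: derive path(i,d) via R1 from path(i,e), path(e,d)
round 3: derive path(b,e) via R1 from path(b,a), path(a,e)
round 3: derive path(b,h) via R1 from path(b,a), path(a,h)
round 3: derive path(d,e) via R1 from path(d,a), path(a,e)
round 3: derive path(e,e) via R1 from path(e,a), path(a,e)
round 3: derive path(e,i) via R1 from path(e,a), path(a,i)
round 3: derive path(e,j) via R1 from path(e,a), path(a,j)
round 3: derive path(h,e) via R1 from path(h,a), path(a,e)
round 3: derive path(h,i) via R1 from path(h,a), path(a,i)
round 3: derive path(h,j) via R1 from path(h,a), path(a,j)
round 3: derive path(i,a) via R1 from path(i,d), path(d,a)
round 3: derive path(i,h) via R1 from path(i,d), path(d,h)
round 3: derive path(i,j) via R1 from path(i,d), path(d,j)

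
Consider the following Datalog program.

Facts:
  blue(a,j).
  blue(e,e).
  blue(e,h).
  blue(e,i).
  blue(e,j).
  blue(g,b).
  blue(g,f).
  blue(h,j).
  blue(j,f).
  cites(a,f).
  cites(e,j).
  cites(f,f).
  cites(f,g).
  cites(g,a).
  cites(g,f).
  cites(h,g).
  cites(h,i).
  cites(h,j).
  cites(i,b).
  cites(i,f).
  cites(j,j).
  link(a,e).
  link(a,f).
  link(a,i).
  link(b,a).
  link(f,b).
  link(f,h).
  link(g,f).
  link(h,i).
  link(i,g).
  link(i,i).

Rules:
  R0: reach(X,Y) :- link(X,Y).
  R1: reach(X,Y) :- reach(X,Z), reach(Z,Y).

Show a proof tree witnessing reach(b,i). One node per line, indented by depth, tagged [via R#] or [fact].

round 1: derive reach(a,e) via R0 from link(a,e)
round 1: derive reach(a,f) via R0 from link(a,f)
round 1: derive reach(a,i) via R0 from link(a,i)
round 1: derive reach(b,a) via R0 from link(b,a)
round 1: derive reach(f,b) via R0 from link(f,b)
round 1: derive reach(f,h) via R0 from link(f,h)
round 1: derive reach(g,f) via R0 from link(g,f)
round 1: derive reach(h,i) via R0 from link(h,i)
round 1: derive reach(i,g) via R0 from link(i,g)
round 1: derive reach(i,i) via R0 from link(i,i)
round 2: derive reach(a,b) via R1 from reach(a,f), reach(f,b)
round 2: derive reach(a,g) via R1 from reach(a,i), reach(i,g)
round 2: derive reach(a,h) via R1 from reach(a,f), reach(f,h)
round 2: derive reach(b,e) via R1 from reach(b,a), reach(a,e)
round 2: derive reach(b,f) via R1 from reach(b,a), reach(a,f)
round 2: derive reach(b,i) via R1 from reach(b,a), reach(a,i)
round 2: derive reach(f,a) via R1 from reach(f,b), reach(b,a)
round 2: derive reach(f,i) via R1 from reach(f,h), reach(h,i)
round 2: derive reach(g,b) via R1 from reach(g,f), reach(f,b)
round 2: derive reach(g,h) via R1 from reach(g,f), reach(f,h)
round 2: derive reach(h,g) via R1 from reach(h,i), reach(i,g)
round 2: derive reach(i,f) via R1 from reach(i,g), reach(g,f)
round 3: derive reach(a,a) via R1 from reach(a,b), reach(b,a)
round 3: derive reach(b,b) via R1 from reach(b,a), reach(a,b)
round 3: derive reach(b,g) via R1 from reach(b,a), reach(a,g)
round 3: derive reach(b,h) via R1 from reach(b,a), reach(a,h)
round 3: derive reach(f,e) via R1 from reach(f,a), reach(a,e)
round 3: derive reach(f,f) via R1 from reach(f,a), reach(a,f)
round 3: derive reach(f,g) via R1 from reach(f,a), reach(a,g)
round 3: derive reach(g,a) via R1 from reach(g,b), reach(b,a)
round 3: derive reach(g,e) via R1 from reach(g,b), reach(b,e)
round 3: derive reach(g,g) via R1 from reach(g,h), reach(h,g)
round 3: derive reach(g,i) via R1 from reach(g,b), reach(b,i)
round 3: derive reach(h,b) via R1 from reach(h,g), reach(g,b)
round 3: derive reach(h,f) via R1 from reach(h,g), reach(g,f)
round 3: derive reach(h,h) via R1 from reach(h,g), reach(g,h)
round 3: derive reach(i,a) via R1 from reach(i,f), reach(f,a)
round 3: derive reach(i,b) via R1 from reach(i,f), reach(f,b)
round 3: derive reach(i,h) via R1 from reach(i,f), reach(f,h)
round 4: derive reach(h,a) via R1 from reach(h,b), reach(b,a)
round 4: derive reach(h,e) via R1 from reach(h,b), reach(b,e)
round 4: derive reach(i,e) via R1 from reach(i,a), reach(a,e)

reach(b,i)  [via R1]
  reach(b,a)  [via R0]
    link(b,a)  [fact]
  reach(a,i)  [via R0]
    link(a,i)  [fact]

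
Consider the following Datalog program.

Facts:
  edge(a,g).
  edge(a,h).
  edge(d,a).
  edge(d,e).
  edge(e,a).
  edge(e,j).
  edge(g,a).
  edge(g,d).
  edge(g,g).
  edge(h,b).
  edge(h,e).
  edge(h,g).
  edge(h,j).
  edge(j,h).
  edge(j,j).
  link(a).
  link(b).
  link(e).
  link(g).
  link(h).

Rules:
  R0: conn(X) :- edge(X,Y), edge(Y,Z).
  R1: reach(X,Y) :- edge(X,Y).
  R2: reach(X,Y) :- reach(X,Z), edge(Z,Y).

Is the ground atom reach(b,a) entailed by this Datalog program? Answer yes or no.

round 1: derive reach(a,g) via R1 from edge(a,g)
round 1: derive reach(a,h) via R1 from edge(a,h)
round 1: derive reach(d,a) via R1 from edge(d,a)
round 1: derive reach(d,e) via R1 from edge(d,e)
round 1: derive reach(e,a) via R1 from edge(e,a)
round 1: derive reach(e,j) via R1 from edge(e,j)
round 1: derive reach(g,a) via R1 from edge(g,a)
round 1: derive reach(g,d) via R1 from edge(g,d)
round 1: derive reach(g,g) via R1 from edge(g,g)
round 1: derive reach(h,b) via R1 from edge(h,b)
round 1: derive reach(h,e) via R1 from edge(h,e)
round 1: derive reach(h,g) via R1 from edge(h,g)
round 1: derive reach(h,j) via R1 from edge(h,j)
round 1: derive reach(j,h) via R1 from edge(j,h)
round 1: derive reach(j,j) via R1 from edge(j,j)
round 2: derive reach(a,a) via R2 from reach(a,g), edge(g,a)
round 2: derive reach(a,b) via R2 from reach(a,h), edge(h,b)
round 2: derive reach(a,d) via R2 from reach(a,g), edge(g,d)
round 2: derive reach(a,e) via R2 from reach(a,h), edge(h,e)
round 2: derive reach(a,j) via R2 from reach(a,h), edge(h,j)
round 2: derive reach(d,g) via R2 from reach(d,a), edge(a,g)
round 2: derive reach(d,h) via R2 from reach(d,a), edge(a,h)
round 2: derive reach(d,j) via R2 from reach(d,e), edge(e,j)
round 2: derive reach(e,g) via R2 from reach(e,a), edge(a,g)
round 2: derive reach(e,h) via R2 from reach(e,a), edge(a,h)
round 2: derive reach(g,e) via R2 from reach(g,d), edge(d,e)
round 2: derive reach(g,h) via R2 from reach(g,a), edge(a,h)
round 2: derive reach(h,a) via R2 from reach(h,e), edge(e,a)
round 2: derive reach(h,d) via R2 from reach(h,g), edge(g,d)
round 2: derive reach(h,h) via R2 from reach(h,j), edge(j,h)
round 2: derive reach(j,b) via R2 from reach(j,h), edge(h,b)
round 2: derive reach(j,e) via R2 from reach(j,h), edge(h,e)
round 2: derive reach(j,g) via R2 from reach(j,h), edge(h,g)
round 3: derive reach(d,b) via R2 from reach(d,h), edge(h,b)
round 3: derive reach(d,d) via R2 from reach(d,g), edge(g,d)
round 3: derive reach(e,b) via R2 from reach(e,h), edge(h,b)
round 3: derive reach(e,d) via R2 from reach(e,g), edge(g,d)
round 3: derive reach(e,e) via R2 from reach(e,h), edge(h,e)
round 3: derive reach(g,b) via R2 from reach(g,h), edge(h,b)
round 3: derive reach(g,j) via R2 from reach(g,e), edge(e,j)
round 3: derive reach(j,a) via R2 from reach(j,e), edge(e,a)
round 3: derive reach(j,d) via R2 from reach(j,g), edge(g,d)

no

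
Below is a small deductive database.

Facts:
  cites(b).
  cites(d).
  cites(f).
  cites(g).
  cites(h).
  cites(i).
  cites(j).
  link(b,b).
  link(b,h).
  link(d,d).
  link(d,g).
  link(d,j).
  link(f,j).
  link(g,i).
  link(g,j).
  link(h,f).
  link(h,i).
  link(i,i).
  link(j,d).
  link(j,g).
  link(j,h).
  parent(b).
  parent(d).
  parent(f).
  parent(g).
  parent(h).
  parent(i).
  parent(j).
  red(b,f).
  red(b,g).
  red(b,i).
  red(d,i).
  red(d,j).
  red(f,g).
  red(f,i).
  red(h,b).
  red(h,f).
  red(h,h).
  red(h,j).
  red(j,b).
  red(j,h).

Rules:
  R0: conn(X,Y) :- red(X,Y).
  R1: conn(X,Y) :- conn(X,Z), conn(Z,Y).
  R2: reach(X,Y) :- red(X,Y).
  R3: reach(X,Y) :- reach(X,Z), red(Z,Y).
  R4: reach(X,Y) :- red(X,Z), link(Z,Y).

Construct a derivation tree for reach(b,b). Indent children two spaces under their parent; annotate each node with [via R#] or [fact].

reach(b,b)  [via R3]
  reach(b,j)  [via R4]
    red(b,f)  [fact]
    link(f,j)  [fact]
  red(j,b)  [fact]

round 1: derive reach(b,f) via R2 from red(b,f)
round 1: derive reach(b,g) via R2 from red(b,g)
round 1: derive reach(b,i) via R2 from red(b,i)
round 1: derive reach(d,i) via R2 from red(d,i)
round 1: derive reach(d,j) via R2 from red(d,j)
round 1: derive reach(f,g) via R2 from red(f,g)
round 1: derive reach(f,i) via R2 from red(f,i)
round 1: derive reach(h,b) via R2 from red(h,b)
round 1: derive reach(h,f) via R2 from red(h,f)
round 1: derive reach(h,h) via R2 from red(h,h)
round 1: derive reach(h,j) via R2 from red(h,j)
round 1: derive reach(j,b) via R2 from red(j,b)
round 1: derive reach(j,h) via R2 from red(j,h)
round 1: derive reach(b,j) via R4 from red(b,f), link(f,j)
round 1: derive reach(d,d) via R4 from red(d,j), link(j,d)
round 1: derive reach(d,g) via R4 from red(d,j), link(j,g)
round 1: derive reach(d,h) via R4 from red(d,j), link(j,h)
round 1: derive reach(f,j) via R4 from red(f,g), link(g,j)
round 1: derive reach(h,d) via R4 from red(h,j), link(j,d)
round 1: derive reach(h,g) via R4 from red(h,j), link(j,g)
round 1: derive reach(h,i) via R4 from red(h,h), link(h,i)
round 1: derive reach(j,f) via R4 from red(j,h), link(h,f)
round 1: derive reach(j,i) via R4 from red(j,h), link(h,i)
round 2: derive reach(b,b) via R3 from reach(b,j), red(j,b)
round 2: derive reach(b,h) via R3 from reach(b,j), red(j,h)
round 2: derive reach(d,b) via R3 from reach(d,h), red(h,b)
round 2: derive reach(d,f) via R3 from reach(d,h), red(h,f)
round 2: derive reach(f,b) via R3 from reach(f,j), red(j,b)
round 2: derive reach(f,h) via R3 from reach(f,j), red(j,h)
round 2: derive reach(j,g) via R3 from reach(j,b), red(b,g)
round 2: derive reach(j,j) via R3 from reach(j,h), red(h,j)
round 3: derive reach(f,f) via R3 from reach(f,b), red(b,f)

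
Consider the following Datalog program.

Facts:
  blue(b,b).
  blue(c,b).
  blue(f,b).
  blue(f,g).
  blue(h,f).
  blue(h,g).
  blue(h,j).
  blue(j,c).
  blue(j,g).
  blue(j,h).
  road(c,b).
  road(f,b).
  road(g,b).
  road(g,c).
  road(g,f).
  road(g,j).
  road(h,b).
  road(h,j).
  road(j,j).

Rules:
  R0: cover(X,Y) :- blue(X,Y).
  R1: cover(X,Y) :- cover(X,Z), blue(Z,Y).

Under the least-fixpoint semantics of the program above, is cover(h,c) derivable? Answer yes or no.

yes

round 1: derive cover(b,b) via R0 from blue(b,b)
round 1: derive cover(c,b) via R0 from blue(c,b)
round 1: derive cover(f,b) via R0 from blue(f,b)
round 1: derive cover(f,g) via R0 from blue(f,g)
round 1: derive cover(h,f) via R0 from blue(h,f)
round 1: derive cover(h,g) via R0 from blue(h,g)
round 1: derive cover(h,j) via R0 from blue(h,j)
round 1: derive cover(j,c) via R0 from blue(j,c)
round 1: derive cover(j,g) via R0 from blue(j,g)
round 1: derive cover(j,h) via R0 from blue(j,h)
round 2: derive cover(h,b) via R1 from cover(h,f), blue(f,b)
round 2: derive cover(h,c) via R1 from cover(h,j), blue(j,c)
round 2: derive cover(h,h) via R1 from cover(h,j), blue(j,h)
round 2: derive cover(j,b) via R1 from cover(j,c), blue(c,b)
round 2: derive cover(j,f) via R1 from cover(j,h), blue(h,f)
round 2: derive cover(j,j) via R1 from cover(j,h), blue(h,j)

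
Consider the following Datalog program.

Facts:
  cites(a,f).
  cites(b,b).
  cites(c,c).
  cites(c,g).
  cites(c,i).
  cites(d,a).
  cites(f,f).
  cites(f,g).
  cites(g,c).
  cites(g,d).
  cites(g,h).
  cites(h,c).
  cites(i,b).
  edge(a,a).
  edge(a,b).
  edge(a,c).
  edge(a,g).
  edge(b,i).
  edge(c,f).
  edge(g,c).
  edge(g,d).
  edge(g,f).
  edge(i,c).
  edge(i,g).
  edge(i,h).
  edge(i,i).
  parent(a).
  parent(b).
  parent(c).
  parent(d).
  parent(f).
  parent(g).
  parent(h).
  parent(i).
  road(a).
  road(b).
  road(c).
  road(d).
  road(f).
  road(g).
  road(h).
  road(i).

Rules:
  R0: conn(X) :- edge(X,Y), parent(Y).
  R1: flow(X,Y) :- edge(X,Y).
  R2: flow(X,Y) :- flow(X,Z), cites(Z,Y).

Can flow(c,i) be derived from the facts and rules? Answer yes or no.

round 1: derive flow(a,a) via R1 from edge(a,a)
round 1: derive flow(a,b) via R1 from edge(a,b)
round 1: derive flow(a,c) via R1 from edge(a,c)
round 1: derive flow(a,g) via R1 from edge(a,g)
round 1: derive flow(b,i) via R1 from edge(b,i)
round 1: derive flow(c,f) via R1 from edge(c,f)
round 1: derive flow(g,c) via R1 from edge(g,c)
round 1: derive flow(g,d) via R1 from edge(g,d)
round 1: derive flow(g,f) via R1 from edge(g,f)
round 1: derive flow(i,c) via R1 from edge(i,c)
round 1: derive flow(i,g) via R1 from edge(i,g)
round 1: derive flow(i,h) via R1 from edge(i,h)
round 1: derive flow(i,i) via R1 from edge(i,i)
round 2: derive flow(a,d) via R2 from flow(a,g), cites(g,d)
round 2: derive flow(a,f) via R2 from flow(a,a), cites(a,f)
round 2: derive flow(a,h) via R2 from flow(a,g), cites(g,h)
round 2: derive flow(a,i) via R2 from flow(a,c), cites(c,i)
round 2: derive flow(b,b) via R2 from flow(b,i), cites(i,b)
round 2: derive flow(c,g) via R2 from flow(c,f), cites(f,g)
round 2: derive flow(g,a) via R2 from flow(g,d), cites(d,a)
round 2: derive flow(g,g) via R2 from flow(g,c), cites(c,g)
round 2: derive flow(g,i) via R2 from flow(g,c), cites(c,i)
round 2: derive flow(i,b) via R2 from flow(i,i), cites(i,b)
round 2: derive flow(i,d) via R2 from flow(i,g), cites(g,d)
round 3: derive flow(c,c) via R2 from flow(c,g), cites(g,c)
round 3: derive flow(c,d) via R2 from flow(c,g), cites(g,d)
round 3: derive flow(c,h) via R2 from flow(c,g), cites(g,h)
round 3: derive flow(g,b) via R2 from flow(g,i), cites(i,b)
round 3: derive flow(g,h) via R2 from flow(g,g), cites(g,h)
round 3: derive flow(i,a) via R2 from flow(i,d), cites(d,a)
round 4: derive flow(c,a) via R2 from flow(c,d), cites(d,a)
round 4: derive flow(c,i) via R2 from flow(c,c), cites(c,i)
round 4: derive flow(i,f) via R2 from flow(i,a), cites(a,f)
round 5: derive flow(c,b) via R2 from flow(c,i), cites(i,b)

yes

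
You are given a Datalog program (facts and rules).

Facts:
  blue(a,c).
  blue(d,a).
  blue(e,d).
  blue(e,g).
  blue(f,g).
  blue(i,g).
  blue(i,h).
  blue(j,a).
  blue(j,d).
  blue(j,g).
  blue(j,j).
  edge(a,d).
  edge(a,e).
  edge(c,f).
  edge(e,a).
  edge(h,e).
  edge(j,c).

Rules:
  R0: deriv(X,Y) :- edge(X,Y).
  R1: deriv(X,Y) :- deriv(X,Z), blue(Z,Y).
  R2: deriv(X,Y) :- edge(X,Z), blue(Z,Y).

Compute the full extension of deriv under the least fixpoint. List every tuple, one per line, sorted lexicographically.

round 1: derive deriv(a,d) via R0 from edge(a,d)
round 1: derive deriv(a,e) via R0 from edge(a,e)
round 1: derive deriv(c,f) via R0 from edge(c,f)
round 1: derive deriv(e,a) via R0 from edge(e,a)
round 1: derive deriv(h,e) via R0 from edge(h,e)
round 1: derive deriv(j,c) via R0 from edge(j,c)
round 1: derive deriv(a,a) via R2 from edge(a,d), blue(d,a)
round 1: derive deriv(a,g) via R2 from edge(a,e), blue(e,g)
round 1: derive deriv(c,g) via R2 from edge(c,f), blue(f,g)
round 1: derive deriv(e,c) via R2 from edge(e,a), blue(a,c)
round 1: derive deriv(h,d) via R2 from edge(h,e), blue(e,d)
round 1: derive deriv(h,g) via R2 from edge(h,e), blue(e,g)
round 2: derive deriv(a,c) via R1 from deriv(a,a), blue(a,c)
round 2: derive deriv(h,a) via R1 from deriv(h,d), blue(d,a)
round 3: derive deriv(h,c) via R1 from deriv(h,a), blue(a,c)

deriv(a,a)
deriv(a,c)
deriv(a,d)
deriv(a,e)
deriv(a,g)
deriv(c,f)
deriv(c,g)
deriv(e,a)
deriv(e,c)
deriv(h,a)
deriv(h,c)
deriv(h,d)
deriv(h,e)
deriv(h,g)
deriv(j,c)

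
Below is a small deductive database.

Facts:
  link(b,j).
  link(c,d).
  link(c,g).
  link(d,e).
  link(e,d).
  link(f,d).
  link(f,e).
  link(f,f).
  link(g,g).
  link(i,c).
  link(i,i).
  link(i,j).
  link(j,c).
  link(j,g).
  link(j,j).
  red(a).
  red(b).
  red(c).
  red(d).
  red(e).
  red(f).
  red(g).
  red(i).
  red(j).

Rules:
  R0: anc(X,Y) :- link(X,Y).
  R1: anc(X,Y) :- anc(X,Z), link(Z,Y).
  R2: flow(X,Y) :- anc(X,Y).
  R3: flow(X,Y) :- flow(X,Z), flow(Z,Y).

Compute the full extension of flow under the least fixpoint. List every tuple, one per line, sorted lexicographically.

round 1: derive anc(b,j) via R0 from link(b,j)
round 1: derive anc(c,d) via R0 from link(c,d)
round 1: derive anc(c,g) via R0 from link(c,g)
round 1: derive anc(d,e) via R0 from link(d,e)
round 1: derive anc(e,d) via R0 from link(e,d)
round 1: derive anc(f,d) via R0 from link(f,d)
round 1: derive anc(f,e) via R0 from link(f,e)
round 1: derive anc(f,f) via R0 from link(f,f)
round 1: derive anc(g,g) via R0 from link(g,g)
round 1: derive anc(i,c) via R0 from link(i,c)
round 1: derive anc(i,i) via R0 from link(i,i)
round 1: derive anc(i,j) via R0 from link(i,j)
round 1: derive anc(j,c) via R0 from link(j,c)
round 1: derive anc(j,g) via R0 from link(j,g)
round 1: derive anc(j,j) via R0 from link(j,j)
round 2: derive anc(b,c) via R1 from anc(b,j), link(j,c)
round 2: derive anc(b,g) via R1 from anc(b,j), link(j,g)
round 2: derive anc(c,e) via R1 from anc(c,d), link(d,e)
round 2: derive anc(d,d) via R1 from anc(d,e), link(e,d)
round 2: derive anc(e,e) via R1 from anc(e,d), link(d,e)
round 2: derive anc(i,d) via R1 from anc(i,c), link(c,d)
round 2: derive anc(i,g) via R1 from anc(i,c), link(c,g)
round 2: derive anc(j,d) via R1 from anc(j,c), link(c,d)
round 2: derive flow(b,j) via R2 from anc(b,j)
round 2: derive flow(c,d) via R2 from anc(c,d)
round 2: derive flow(c,g) via R2 from anc(c,g)
round 2: derive flow(d,e) via R2 from anc(d,e)
round 2: derive flow(e,d) via R2 from anc(e,d)
round 2: derive flow(f,d) via R2 from anc(f,d)
round 2: derive flow(f,e) via R2 from anc(f,e)
round 2: derive flow(f,f) via R2 from anc(f,f)
round 2: derive flow(g,g) via R2 from anc(g,g)
round 2: derive flow(i,c) via R2 from anc(i,c)
round 2: derive flow(i,i) via R2 from anc(i,i)
round 2: derive flow(i,j) via R2 from anc(i,j)
round 2: derive flow(j,c) via R2 from anc(j,c)
round 2: derive flow(j,g) via R2 from anc(j,g)
round 2: derive flow(j,j) via R2 from anc(j,j)
round 3: derive anc(b,d) via R1 from anc(b,c), link(c,d)
round 3: derive anc(i,e) via R1 from anc(i,d), link(d,e)
round 3: derive anc(j,e) via R1 from anc(j,d), link(d,e)
round 3: derive flow(b,c) via R2 from anc(b,c)
round 3: derive flow(b,g) via R2 from anc(b,g)
round 3: derive flow(c,e) via R2 from anc(c,e)
round 3: derive flow(d,d) via R2 from anc(d,d)
round 3: derive flow(e,e) via R2 from anc(e,e)
round 3: derive flow(i,d) via R2 from anc(i,d)
round 3: derive flow(i,g) via R2 from anc(i,g)
round 3: derive flow(j,d) via R2 from anc(j,d)
round 4: derive anc(b,e) via R1 from anc(b,d), link(d,e)
round 4: derive flow(b,d) via R2 from anc(b,d)
round 4: derive flow(i,e) via R2 from anc(i,e)
round 4: derive flow(j,e) via R2 from anc(j,e)
round 4: derive flow(b,e) via R3 from flow(b,c), flow(c,e)

flow(b,c)
flow(b,d)
flow(b,e)
flow(b,g)
flow(b,j)
flow(c,d)
flow(c,e)
flow(c,g)
flow(d,d)
flow(d,e)
flow(e,d)
flow(e,e)
flow(f,d)
flow(f,e)
flow(f,f)
flow(g,g)
flow(i,c)
flow(i,d)
flow(i,e)
flow(i,g)
flow(i,i)
flow(i,j)
flow(j,c)
flow(j,d)
flow(j,e)
flow(j,g)
flow(j,j)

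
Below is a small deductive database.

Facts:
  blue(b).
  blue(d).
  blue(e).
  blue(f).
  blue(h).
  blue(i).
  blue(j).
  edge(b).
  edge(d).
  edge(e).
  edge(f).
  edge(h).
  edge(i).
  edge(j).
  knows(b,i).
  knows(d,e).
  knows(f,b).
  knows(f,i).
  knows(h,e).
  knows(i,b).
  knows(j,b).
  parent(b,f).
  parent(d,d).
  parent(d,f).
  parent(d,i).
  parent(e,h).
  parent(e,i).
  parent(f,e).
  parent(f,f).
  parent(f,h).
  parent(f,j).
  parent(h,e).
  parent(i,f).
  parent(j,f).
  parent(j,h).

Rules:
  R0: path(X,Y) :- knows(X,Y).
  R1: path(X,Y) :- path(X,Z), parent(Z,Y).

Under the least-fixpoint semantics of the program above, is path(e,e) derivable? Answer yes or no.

round 1: derive path(b,i) via R0 from knows(b,i)
round 1: derive path(d,e) via R0 from knows(d,e)
round 1: derive path(f,b) via R0 from knows(f,b)
round 1: derive path(f,i) via R0 from knows(f,i)
round 1: derive path(h,e) via R0 from knows(h,e)
round 1: derive path(i,b) via R0 from knows(i,b)
round 1: derive path(j,b) via R0 from knows(j,b)
round 2: derive path(b,f) via R1 from path(b,i), parent(i,f)
round 2: derive path(d,h) via R1 from path(d,e), parent(e,h)
round 2: derive path(d,i) via R1 from path(d,e), parent(e,i)
round 2: derive path(f,f) via R1 from path(f,b), parent(b,f)
round 2: derive path(h,h) via R1 from path(h,e), parent(e,h)
round 2: derive path(h,i) via R1 from path(h,e), parent(e,i)
round 2: derive path(i,f) via R1 from path(i,b), parent(b,f)
round 2: derive path(j,f) via R1 from path(j,b), parent(b,f)
round 3: derive path(b,e) via R1 from path(b,f), parent(f,e)
round 3: derive path(b,h) via R1 from path(b,f), parent(f,h)
round 3: derive path(b,j) via R1 from path(b,f), parent(f,j)
round 3: derive path(d,f) via R1 from path(d,i), parent(i,f)
round 3: derive path(f,e) via R1 from path(f,f), parent(f,e)
round 3: derive path(f,h) via R1 from path(f,f), parent(f,h)
round 3: derive path(f,j) via R1 from path(f,f), parent(f,j)
round 3: derive path(h,f) via R1 from path(h,i), parent(i,f)
round 3: derive path(i,e) via R1 from path(i,f), parent(f,e)
round 3: derive path(i,h) via R1 from path(i,f), parent(f,h)
round 3: derive path(i,j) via R1 from path(i,f), parent(f,j)
round 3: derive path(j,e) via R1 from path(j,f), parent(f,e)
round 3: derive path(j,h) via R1 from path(j,f), parent(f,h)
round 3: derive path(j,j) via R1 from path(j,f), parent(f,j)
round 4: derive path(d,j) via R1 from path(d,f), parent(f,j)
round 4: derive path(h,j) via R1 from path(h,f), parent(f,j)
round 4: derive path(i,i) via R1 from path(i,e), parent(e,i)
round 4: derive path(j,i) via R1 from path(j,e), parent(e,i)

no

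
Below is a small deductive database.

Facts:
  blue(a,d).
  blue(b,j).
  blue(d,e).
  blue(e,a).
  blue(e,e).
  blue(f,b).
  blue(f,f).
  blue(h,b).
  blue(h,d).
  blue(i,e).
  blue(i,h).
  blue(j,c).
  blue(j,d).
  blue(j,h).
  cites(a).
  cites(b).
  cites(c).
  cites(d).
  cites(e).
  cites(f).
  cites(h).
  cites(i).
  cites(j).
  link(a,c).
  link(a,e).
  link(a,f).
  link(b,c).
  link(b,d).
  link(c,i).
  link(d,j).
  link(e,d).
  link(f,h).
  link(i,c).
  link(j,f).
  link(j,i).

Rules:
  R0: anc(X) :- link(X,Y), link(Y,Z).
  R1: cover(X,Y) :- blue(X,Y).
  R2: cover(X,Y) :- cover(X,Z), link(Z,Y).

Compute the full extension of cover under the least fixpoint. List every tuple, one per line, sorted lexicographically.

round 1: derive cover(a,d) via R1 from blue(a,d)
round 1: derive cover(b,j) via R1 from blue(b,j)
round 1: derive cover(d,e) via R1 from blue(d,e)
round 1: derive cover(e,a) via R1 from blue(e,a)
round 1: derive cover(e,e) via R1 from blue(e,e)
round 1: derive cover(f,b) via R1 from blue(f,b)
round 1: derive cover(f,f) via R1 from blue(f,f)
round 1: derive cover(h,b) via R1 from blue(h,b)
round 1: derive cover(h,d) via R1 from blue(h,d)
round 1: derive cover(i,e) via R1 from blue(i,e)
round 1: derive cover(i,h) via R1 from blue(i,h)
round 1: derive cover(j,c) via R1 from blue(j,c)
round 1: derive cover(j,d) via R1 from blue(j,d)
round 1: derive cover(j,h) via R1 from blue(j,h)
round 2: derive cover(a,j) via R2 from cover(a,d), link(d,j)
round 2: derive cover(b,f) via R2 from cover(b,j), link(j,f)
round 2: derive cover(b,i) via R2 from cover(b,j), link(j,i)
round 2: derive cover(d,d) via R2 from cover(d,e), link(e,d)
round 2: derive cover(e,c) via R2 from cover(e,a), link(a,c)
round 2: derive cover(e,d) via R2 from cover(e,e), link(e,d)
round 2: derive cover(e,f) via R2 from cover(e,a), link(a,f)
round 2: derive cover(f,c) via R2 from cover(f,b), link(b,c)
round 2: derive cover(f,d) via R2 from cover(f,b), link(b,d)
round 2: derive cover(f,h) via R2 from cover(f,f), link(f,h)
round 2: derive cover(h,c) via R2 from cover(h,b), link(b,c)
round 2: derive cover(h,j) via R2 from cover(h,d), link(d,j)
round 2: derive cover(i,d) via R2 from cover(i,e), link(e,d)
round 2: derive cover(j,i) via R2 from cover(j,c), link(c,i)
round 2: derive cover(j,j) via R2 from cover(j,d), link(d,j)
round 3: derive cover(a,f) via R2 from cover(a,j), link(j,f)
round 3: derive cover(a,i) via R2 from cover(a,j), link(j,i)
round 3: derive cover(b,c) via R2 from cover(b,i), link(i,c)
round 3: derive cover(b,h) via R2 from cover(b,f), link(f,h)
round 3: derive cover(d,j) via R2 from cover(d,d), link(d,j)
round 3: derive cover(e,h) via R2 from cover(e,f), link(f,h)
round 3: derive cover(e,i) via R2 from cover(e,c), link(c,i)
round 3: derive cover(e,j) via R2 from cover(e,d), link(d,j)
round 3: derive cover(f,i) via R2 from cover(f,c), link(c,i)
round 3: derive cover(f,j) via R2 from cover(f,d), link(d,j)
round 3: derive cover(h,f) via R2 from cover(h,j), link(j,f)
round 3: derive cover(h,i) via R2 from cover(h,c), link(c,i)
round 3: derive cover(i,j) via R2 from cover(i,d), link(d,j)
round 3: derive cover(j,f) via R2 from cover(j,j), link(j,f)
round 4: derive cover(a,c) via R2 from cover(a,i), link(i,c)
round 4: derive cover(a,h) via R2 from cover(a,f), link(f,h)
round 4: derive cover(d,f) via R2 from cover(d,j), link(j,f)
round 4: derive cover(d,i) via R2 from cover(d,j), link(j,i)
round 4: derive cover(h,h) via R2 from cover(h,f), link(f,h)
round 4: derive cover(i,f) via R2 from cover(i,j), link(j,f)
round 4: derive cover(i,i) via R2 from cover(i,j), link(j,i)
round 5: derive cover(d,c) via R2 from cover(d,i), link(i,c)
round 5: derive cover(d,h) via R2 from cover(d,f), link(f,h)
round 5: derive cover(i,c) via R2 from cover(i,i), link(i,c)

cover(a,c)
cover(a,d)
cover(a,f)
cover(a,h)
cover(a,i)
cover(a,j)
cover(b,c)
cover(b,f)
cover(b,h)
cover(b,i)
cover(b,j)
cover(d,c)
cover(d,d)
cover(d,e)
cover(d,f)
cover(d,h)
cover(d,i)
cover(d,j)
cover(e,a)
cover(e,c)
cover(e,d)
cover(e,e)
cover(e,f)
cover(e,h)
cover(e,i)
cover(e,j)
cover(f,b)
cover(f,c)
cover(f,d)
cover(f,f)
cover(f,h)
cover(f,i)
cover(f,j)
cover(h,b)
cover(h,c)
cover(h,d)
cover(h,f)
cover(h,h)
cover(h,i)
cover(h,j)
cover(i,c)
cover(i,d)
cover(i,e)
cover(i,f)
cover(i,h)
cover(i,i)
cover(i,j)
cover(j,c)
cover(j,d)
cover(j,f)
cover(j,h)
cover(j,i)
cover(j,j)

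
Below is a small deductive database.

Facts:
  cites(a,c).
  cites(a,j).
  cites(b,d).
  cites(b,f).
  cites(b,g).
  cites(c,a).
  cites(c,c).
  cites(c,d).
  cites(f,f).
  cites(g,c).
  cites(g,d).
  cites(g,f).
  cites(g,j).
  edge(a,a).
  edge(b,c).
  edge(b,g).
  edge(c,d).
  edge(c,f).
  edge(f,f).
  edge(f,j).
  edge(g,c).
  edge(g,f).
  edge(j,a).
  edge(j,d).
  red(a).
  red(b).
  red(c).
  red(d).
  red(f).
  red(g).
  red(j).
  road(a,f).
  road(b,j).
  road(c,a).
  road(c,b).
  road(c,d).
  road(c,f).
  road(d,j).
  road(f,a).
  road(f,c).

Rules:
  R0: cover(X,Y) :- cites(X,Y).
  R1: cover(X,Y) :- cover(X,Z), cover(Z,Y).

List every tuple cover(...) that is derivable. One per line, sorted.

round 1: derive cover(a,c) via R0 from cites(a,c)
round 1: derive cover(a,j) via R0 from cites(a,j)
round 1: derive cover(b,d) via R0 from cites(b,d)
round 1: derive cover(b,f) via R0 from cites(b,f)
round 1: derive cover(b,g) via R0 from cites(b,g)
round 1: derive cover(c,a) via R0 from cites(c,a)
round 1: derive cover(c,c) via R0 from cites(c,c)
round 1: derive cover(c,d) via R0 from cites(c,d)
round 1: derive cover(f,f) via R0 from cites(f,f)
round 1: derive cover(g,c) via R0 from cites(g,c)
round 1: derive cover(g,d) via R0 from cites(g,d)
round 1: derive cover(g,f) via R0 from cites(g,f)
round 1: derive cover(g,j) via R0 from cites(g,j)
round 2: derive cover(a,a) via R1 from cover(a,c), cover(c,a)
round 2: derive cover(a,d) via R1 from cover(a,c), cover(c,d)
round 2: derive cover(b,c) via R1 from cover(b,g), cover(g,c)
round 2: derive cover(b,j) via R1 from cover(b,g), cover(g,j)
round 2: derive cover(c,j) via R1 from cover(c,a), cover(a,j)
round 2: derive cover(g,a) via R1 from cover(g,c), cover(c,a)
round 3: derive cover(b,a) via R1 from cover(b,c), cover(c,a)

cover(a,a)
cover(a,c)
cover(a,d)
cover(a,j)
cover(b,a)
cover(b,c)
cover(b,d)
cover(b,f)
cover(b,g)
cover(b,j)
cover(c,a)
cover(c,c)
cover(c,d)
cover(c,j)
cover(f,f)
cover(g,a)
cover(g,c)
cover(g,d)
cover(g,f)
cover(g,j)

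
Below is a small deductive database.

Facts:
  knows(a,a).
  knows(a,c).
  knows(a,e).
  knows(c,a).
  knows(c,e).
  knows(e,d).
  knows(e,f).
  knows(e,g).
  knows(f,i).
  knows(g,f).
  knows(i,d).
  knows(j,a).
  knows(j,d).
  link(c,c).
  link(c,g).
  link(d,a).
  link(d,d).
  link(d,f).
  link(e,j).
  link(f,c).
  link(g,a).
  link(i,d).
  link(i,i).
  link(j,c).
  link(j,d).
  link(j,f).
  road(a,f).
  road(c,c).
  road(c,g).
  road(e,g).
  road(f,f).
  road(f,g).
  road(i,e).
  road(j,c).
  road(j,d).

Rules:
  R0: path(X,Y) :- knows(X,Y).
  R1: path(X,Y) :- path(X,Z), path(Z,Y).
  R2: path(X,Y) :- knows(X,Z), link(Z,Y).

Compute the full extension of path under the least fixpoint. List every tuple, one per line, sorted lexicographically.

round 1: derive path(a,a) via R0 from knows(a,a)
round 1: derive path(a,c) via R0 from knows(a,c)
round 1: derive path(a,e) via R0 from knows(a,e)
round 1: derive path(c,a) via R0 from knows(c,a)
round 1: derive path(c,e) via R0 from knows(c,e)
round 1: derive path(e,d) via R0 from knows(e,d)
round 1: derive path(e,f) via R0 from knows(e,f)
round 1: derive path(e,g) via R0 from knows(e,g)
round 1: derive path(f,i) via R0 from knows(f,i)
round 1: derive path(g,f) via R0 from knows(g,f)
round 1: derive path(i,d) via R0 from knows(i,d)
round 1: derive path(j,a) via R0 from knows(j,a)
round 1: derive path(j,d) via R0 from knows(j,d)
round 1: derive path(a,g) via R2 from knows(a,c), link(c,g)
round 1: derive path(a,j) via R2 from knows(a,e), link(e,j)
round 1: derive path(c,j) via R2 from knows(c,e), link(e,j)
round 1: derive path(e,a) via R2 from knows(e,d), link(d,a)
round 1: derive path(e,c) via R2 from knows(e,f), link(f,c)
round 1: derive path(f,d) via R2 from knows(f,i), link(i,d)
round 1: derive path(g,c) via R2 from knows(g,f), link(f,c)
round 1: derive path(i,a) via R2 from knows(i,d), link(d,a)
round 1: derive path(i,f) via R2 from knows(i,d), link(d,f)
round 1: derive path(j,f) via R2 from knows(j,d), link(d,f)
round 2: derive path(a,d) via R1 from path(a,e), path(e,d)
round 2: derive path(a,f) via R1 from path(a,e), path(e,f)
round 2: derive path(c,c) via R1 from path(c,a), path(a,c)
round 2: derive path(c,d) via R1 from path(c,e), path(e,d)
round 2: derive path(c,f) via R1 from path(c,e), path(e,f)
round 2: derive path(c,g) via R1 from path(c,a), path(a,g)
round 2: derive path(e,e) via R1 from path(e,a), path(a,e)
round 2: derive path(e,i) via R1 from path(e,f), path(f,i)
round 2: derive path(e,j) via R1 from path(e,a), path(a,j)
round 2: derive path(f,a) via R1 from path(f,i), path(i,a)
round 2: derive path(f,f) via R1 from path(f,i), path(i,f)
round 2: derive path(g,a) via R1 from path(g,c), path(c,a)
round 2: derive path(g,d) via R1 from path(g,f), path(f,d)
round 2: derive path(g,e) via R1 from path(g,c), path(c,e)
round 2: derive path(g,i) via R1 from path(g,f), path(f,i)
round 2: derive path(g,j) via R1 from path(g,c), path(c,j)
round 2: derive path(i,c) via R1 from path(i,a), path(a,c)
round 2: derive path(i,e) via R1 from path(i,a), path(a,e)
round 2: derive path(i,g) via R1 from path(i,a), path(a,g)
round 2: derive path(i,i) via R1 from path(i,f), path(f,i)
round 2: derive path(i,j) via R1 from path(i,a), path(a,j)
round 2: derive path(j,c) via R1 from path(j,a), path(a,c)
round 2: derive path(j,e) via R1 from path(j,a), path(a,e)
round 2: derive path(j,g) via R1 from path(j,a), path(a,g)
round 2: derive path(j,i) via R1 from path(j,f), path(f,i)
round 2: derive path(j,j) via R1 from path(j,a), path(a,j)
round 3: derive path(a,i) via R1 from path(a,e), path(e,i)
round 3: derive path(c,i) via R1 from path(c,e), path(e,i)
round 3: derive path(f,c) via R1 from path(f,a), path(a,c)
round 3: derive path(f,e) via R1 from path(f,a), path(a,e)
round 3: derive path(f,g) via R1 from path(f,a), path(a,g)
round 3: derive path(f,j) via R1 from path(f,a), path(a,j)
round 3: derive path(g,g) via R1 from path(g,a), path(a,g)

path(a,a)
path(a,c)
path(a,d)
path(a,e)
path(a,f)
path(a,g)
path(a,i)
path(a,j)
path(c,a)
path(c,c)
path(c,d)
path(c,e)
path(c,f)
path(c,g)
path(c,i)
path(c,j)
path(e,a)
path(e,c)
path(e,d)
path(e,e)
path(e,f)
path(e,g)
path(e,i)
path(e,j)
path(f,a)
path(f,c)
path(f,d)
path(f,e)
path(f,f)
path(f,g)
path(f,i)
path(f,j)
path(g,a)
path(g,c)
path(g,d)
path(g,e)
path(g,f)
path(g,g)
path(g,i)
path(g,j)
path(i,a)
path(i,c)
path(i,d)
path(i,e)
path(i,f)
path(i,g)
path(i,i)
path(i,j)
path(j,a)
path(j,c)
path(j,d)
path(j,e)
path(j,f)
path(j,g)
path(j,i)
path(j,j)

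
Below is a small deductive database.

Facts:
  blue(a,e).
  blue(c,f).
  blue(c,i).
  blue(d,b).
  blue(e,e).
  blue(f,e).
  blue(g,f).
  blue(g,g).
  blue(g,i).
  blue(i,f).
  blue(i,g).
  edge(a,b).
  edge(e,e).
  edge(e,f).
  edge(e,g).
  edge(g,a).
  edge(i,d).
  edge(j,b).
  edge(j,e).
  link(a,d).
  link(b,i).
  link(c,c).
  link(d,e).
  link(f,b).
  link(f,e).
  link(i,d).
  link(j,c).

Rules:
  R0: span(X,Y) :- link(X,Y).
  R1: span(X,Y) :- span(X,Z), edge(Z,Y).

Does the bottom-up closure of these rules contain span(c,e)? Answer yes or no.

round 1: derive span(a,d) via R0 from link(a,d)
round 1: derive span(b,i) via R0 from link(b,i)
round 1: derive span(c,c) via R0 from link(c,c)
round 1: derive span(d,e) via R0 from link(d,e)
round 1: derive span(f,b) via R0 from link(f,b)
round 1: derive span(f,e) via R0 from link(f,e)
round 1: derive span(i,d) via R0 from link(i,d)
round 1: derive span(j,c) via R0 from link(j,c)
round 2: derive span(b,d) via R1 from span(b,i), edge(i,d)
round 2: derive span(d,f) via R1 from span(d,e), edge(e,f)
round 2: derive span(d,g) via R1 from span(d,e), edge(e,g)
round 2: derive span(f,f) via R1 from span(f,e), edge(e,f)
round 2: derive span(f,g) via R1 from span(f,e), edge(e,g)
round 3: derive span(d,a) via R1 from span(d,g), edge(g,a)
round 3: derive span(f,a) via R1 from span(f,g), edge(g,a)
round 4: derive span(d,b) via R1 from span(d,a), edge(a,b)

no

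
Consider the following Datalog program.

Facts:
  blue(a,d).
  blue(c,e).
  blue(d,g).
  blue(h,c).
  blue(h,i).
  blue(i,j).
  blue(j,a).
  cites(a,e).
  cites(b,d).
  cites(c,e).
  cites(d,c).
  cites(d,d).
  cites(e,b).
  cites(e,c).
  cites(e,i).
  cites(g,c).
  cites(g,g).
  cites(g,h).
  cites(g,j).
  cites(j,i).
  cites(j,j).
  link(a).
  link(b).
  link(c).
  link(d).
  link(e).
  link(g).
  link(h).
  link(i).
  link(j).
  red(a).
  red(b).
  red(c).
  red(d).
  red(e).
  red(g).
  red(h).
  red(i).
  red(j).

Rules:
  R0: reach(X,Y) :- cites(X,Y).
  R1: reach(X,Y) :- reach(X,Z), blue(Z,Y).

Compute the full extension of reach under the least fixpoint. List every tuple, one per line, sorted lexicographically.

round 1: derive reach(a,e) via R0 from cites(a,e)
round 1: derive reach(b,d) via R0 from cites(b,d)
round 1: derive reach(c,e) via R0 from cites(c,e)
round 1: derive reach(d,c) via R0 from cites(d,c)
round 1: derive reach(d,d) via R0 from cites(d,d)
round 1: derive reach(e,b) via R0 from cites(e,b)
round 1: derive reach(e,c) via R0 from cites(e,c)
round 1: derive reach(e,i) via R0 from cites(e,i)
round 1: derive reach(g,c) via R0 from cites(g,c)
round 1: derive reach(g,g) via R0 from cites(g,g)
round 1: derive reach(g,h) via R0 from cites(g,h)
round 1: derive reach(g,j) via R0 from cites(g,j)
round 1: derive reach(j,i) via R0 from cites(j,i)
round 1: derive reach(j,j) via R0 from cites(j,j)
round 2: derive reach(b,g) via R1 from reach(b,d), blue(d,g)
round 2: derive reach(d,e) via R1 from reach(d,c), blue(c,e)
round 2: derive reach(d,g) via R1 from reach(d,d), blue(d,g)
round 2: derive reach(e,e) via R1 from reach(e,c), blue(c,e)
round 2: derive reach(e,j) via R1 from reach(e,i), blue(i,j)
round 2: derive reach(g,a) via R1 from reach(g,j), blue(j,a)
round 2: derive reach(g,e) via R1 from reach(g,c), blue(c,e)
round 2: derive reach(g,i) via R1 from reach(g,h), blue(h,i)
round 2: derive reach(j,a) via R1 from reach(j,j), blue(j,a)
round 3: derive reach(e,a) via R1 from reach(e,j), blue(j,a)
round 3: derive reach(g,d) via R1 from reach(g,a), blue(a,d)
round 3: derive reach(j,d) via R1 from reach(j,a), blue(a,d)
round 4: derive reach(e,d) via R1 from reach(e,a), blue(a,d)
round 4: derive reach(j,g) via R1 from reach(j,d), blue(d,g)
round 5: derive reach(e,g) via R1 from reach(e,d), blue(d,g)

reach(a,e)
reach(b,d)
reach(b,g)
reach(c,e)
reach(d,c)
reach(d,d)
reach(d,e)
reach(d,g)
reach(e,a)
reach(e,b)
reach(e,c)
reach(e,d)
reach(e,e)
reach(e,g)
reach(e,i)
reach(e,j)
reach(g,a)
reach(g,c)
reach(g,d)
reach(g,e)
reach(g,g)
reach(g,h)
reach(g,i)
reach(g,j)
reach(j,a)
reach(j,d)
reach(j,g)
reach(j,i)
reach(j,j)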